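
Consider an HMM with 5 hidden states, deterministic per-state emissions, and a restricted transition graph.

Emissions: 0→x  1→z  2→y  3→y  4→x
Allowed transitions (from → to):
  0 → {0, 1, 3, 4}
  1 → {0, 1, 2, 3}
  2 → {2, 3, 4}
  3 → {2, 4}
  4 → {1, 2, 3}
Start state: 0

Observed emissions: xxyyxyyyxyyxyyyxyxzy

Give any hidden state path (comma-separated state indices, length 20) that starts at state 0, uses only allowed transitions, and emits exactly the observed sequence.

0,4,2,3,4,2,2,2,4,2,2,4,3,2,2,4,3,4,1,3

  t0 'x' -> {0,4}, take 0 (start)
  t1 'x' -> {0,4}, take 4 (0->4 ok)
  t2 'y' -> {2,3}, take 2 (4->2 ok)
  t3 'y' -> {2,3}, take 3 (2->3 ok)
  t4 'x' -> {0,4}, take 4 (3->4 ok)
  t5 'y' -> {2,3}, take 2 (4->2 ok)
  t6 'y' -> {2,3}, take 2 (2->2 ok)
  t7 'y' -> {2,3}, take 2 (2->2 ok)
  t8 'x' -> {0,4}, take 4 (2->4 ok)
  t9 'y' -> {2,3}, take 2 (4->2 ok)
  t10 'y' -> {2,3}, take 2 (2->2 ok)
  t11 'x' -> {0,4}, take 4 (2->4 ok)
  t12 'y' -> {2,3}, take 3 (4->3 ok)
  t13 'y' -> {2,3}, take 2 (3->2 ok)
  t14 'y' -> {2,3}, take 2 (2->2 ok)
  t15 'x' -> {0,4}, take 4 (2->4 ok)
  t16 'y' -> {2,3}, take 3 (4->3 ok)
  t17 'x' -> {0,4}, take 4 (3->4 ok)
  t18 'z' -> {1}, take 1 (4->1 ok)
  t19 'y' -> {2,3}, take 3 (1->3 ok)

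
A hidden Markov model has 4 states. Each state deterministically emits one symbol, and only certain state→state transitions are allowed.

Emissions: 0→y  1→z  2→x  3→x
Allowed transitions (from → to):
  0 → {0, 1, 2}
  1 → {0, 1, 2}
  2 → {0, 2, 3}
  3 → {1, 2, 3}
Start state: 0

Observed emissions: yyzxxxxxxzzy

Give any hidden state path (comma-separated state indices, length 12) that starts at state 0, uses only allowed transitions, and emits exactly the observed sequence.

0,0,1,2,3,2,3,3,3,1,1,0

  t0 'y' -> {0}, take 0 (start)
  t1 'y' -> {0}, take 0 (0->0 ok)
  t2 'z' -> {1}, take 1 (0->1 ok)
  t3 'x' -> {2,3}, take 2 (1->2 ok)
  t4 'x' -> {2,3}, take 3 (2->3 ok)
  t5 'x' -> {2,3}, take 2 (3->2 ok)
  t6 'x' -> {2,3}, take 3 (2->3 ok)
  t7 'x' -> {2,3}, take 3 (3->3 ok)
  t8 'x' -> {2,3}, take 3 (3->3 ok)
  t9 'z' -> {1}, take 1 (3->1 ok)
  t10 'z' -> {1}, take 1 (1->1 ok)
  t11 'y' -> {0}, take 0 (1->0 ok)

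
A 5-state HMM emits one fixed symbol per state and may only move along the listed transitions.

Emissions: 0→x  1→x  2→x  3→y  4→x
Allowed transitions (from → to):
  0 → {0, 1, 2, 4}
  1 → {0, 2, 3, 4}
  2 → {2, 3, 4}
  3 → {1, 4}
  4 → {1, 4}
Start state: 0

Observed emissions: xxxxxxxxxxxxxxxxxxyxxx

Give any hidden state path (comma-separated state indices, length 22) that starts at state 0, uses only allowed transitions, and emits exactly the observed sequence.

  t0 'x' -> {0,1,2,4}, take 0 (start)
  t1 'x' -> {0,1,2,4}, take 4 (0->4 ok)
  t2 'x' -> {0,1,2,4}, take 4 (4->4 ok)
  t3 'x' -> {0,1,2,4}, take 4 (4->4 ok)
  t4 'x' -> {0,1,2,4}, take 1 (4->1 ok)
  t5 'x' -> {0,1,2,4}, take 0 (1->0 ok)
  t6 'x' -> {0,1,2,4}, take 2 (0->2 ok)
  t7 'x' -> {0,1,2,4}, take 2 (2->2 ok)
  t8 'x' -> {0,1,2,4}, take 4 (2->4 ok)
  t9 'x' -> {0,1,2,4}, take 1 (4->1 ok)
  t10 'x' -> {0,1,2,4}, take 4 (1->4 ok)
  t11 'x' -> {0,1,2,4}, take 1 (4->1 ok)
  t12 'x' -> {0,1,2,4}, take 0 (1->0 ok)
  t13 'x' -> {0,1,2,4}, take 4 (0->4 ok)
  t14 'x' -> {0,1,2,4}, take 1 (4->1 ok)
  t15 'x' -> {0,1,2,4}, take 4 (1->4 ok)
  t16 'x' -> {0,1,2,4}, take 4 (4->4 ok)
  t17 'x' -> {0,1,2,4}, take 1 (4->1 ok)
  t18 'y' -> {3}, take 3 (1->3 ok)
  t19 'x' -> {0,1,2,4}, take 4 (3->4 ok)
  t20 'x' -> {0,1,2,4}, take 1 (4->1 ok)
  t21 'x' -> {0,1,2,4}, take 2 (1->2 ok)

0,4,4,4,1,0,2,2,4,1,4,1,0,4,1,4,4,1,3,4,1,2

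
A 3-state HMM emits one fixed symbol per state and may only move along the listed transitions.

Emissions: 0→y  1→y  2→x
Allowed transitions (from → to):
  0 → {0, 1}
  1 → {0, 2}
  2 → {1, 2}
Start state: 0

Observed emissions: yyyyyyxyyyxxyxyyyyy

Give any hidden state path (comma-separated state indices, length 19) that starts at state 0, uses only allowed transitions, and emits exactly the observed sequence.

  pos 0: y in {0,1}, choose 0; start
  pos 1: y in {0,1}, choose 0; 0->0 ok
  pos 2: y in {0,1}, choose 1; 0->1 ok
  pos 3: y in {0,1}, choose 0; 1->0 ok
  pos 4: y in {0,1}, choose 0; 0->0 ok
  pos 5: y in {0,1}, choose 1; 0->1 ok
  pos 6: x in {2}, choose 2; 1->2 ok
  pos 7: y in {0,1}, choose 1; 2->1 ok
  pos 8: y in {0,1}, choose 0; 1->0 ok
  pos 9: y in {0,1}, choose 1; 0->1 ok
  pos 10: x in {2}, choose 2; 1->2 ok
  pos 11: x in {2}, choose 2; 2->2 ok
  pos 12: y in {0,1}, choose 1; 2->1 ok
  pos 13: x in {2}, choose 2; 1->2 ok
  pos 14: y in {0,1}, choose 1; 2->1 ok
  pos 15: y in {0,1}, choose 0; 1->0 ok
  pos 16: y in {0,1}, choose 1; 0->1 ok
  pos 17: y in {0,1}, choose 0; 1->0 ok
  pos 18: y in {0,1}, choose 0; 0->0 ok

0,0,1,0,0,1,2,1,0,1,2,2,1,2,1,0,1,0,0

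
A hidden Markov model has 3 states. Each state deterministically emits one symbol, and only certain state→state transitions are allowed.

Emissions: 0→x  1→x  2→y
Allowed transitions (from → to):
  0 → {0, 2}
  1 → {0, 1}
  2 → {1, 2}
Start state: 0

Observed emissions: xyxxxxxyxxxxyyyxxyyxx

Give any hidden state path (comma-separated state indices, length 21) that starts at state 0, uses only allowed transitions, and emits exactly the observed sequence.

0,2,1,1,1,1,0,2,1,1,0,0,2,2,2,1,0,2,2,1,0

  t0 'x' -> {0,1}, take 0 (start)
  t1 'y' -> {2}, take 2 (0->2 ok)
  t2 'x' -> {0,1}, take 1 (2->1 ok)
  t3 'x' -> {0,1}, take 1 (1->1 ok)
  t4 'x' -> {0,1}, take 1 (1->1 ok)
  t5 'x' -> {0,1}, take 1 (1->1 ok)
  t6 'x' -> {0,1}, take 0 (1->0 ok)
  t7 'y' -> {2}, take 2 (0->2 ok)
  t8 'x' -> {0,1}, take 1 (2->1 ok)
  t9 'x' -> {0,1}, take 1 (1->1 ok)
  t10 'x' -> {0,1}, take 0 (1->0 ok)
  t11 'x' -> {0,1}, take 0 (0->0 ok)
  t12 'y' -> {2}, take 2 (0->2 ok)
  t13 'y' -> {2}, take 2 (2->2 ok)
  t14 'y' -> {2}, take 2 (2->2 ok)
  t15 'x' -> {0,1}, take 1 (2->1 ok)
  t16 'x' -> {0,1}, take 0 (1->0 ok)
  t17 'y' -> {2}, take 2 (0->2 ok)
  t18 'y' -> {2}, take 2 (2->2 ok)
  t19 'x' -> {0,1}, take 1 (2->1 ok)
  t20 'x' -> {0,1}, take 0 (1->0 ok)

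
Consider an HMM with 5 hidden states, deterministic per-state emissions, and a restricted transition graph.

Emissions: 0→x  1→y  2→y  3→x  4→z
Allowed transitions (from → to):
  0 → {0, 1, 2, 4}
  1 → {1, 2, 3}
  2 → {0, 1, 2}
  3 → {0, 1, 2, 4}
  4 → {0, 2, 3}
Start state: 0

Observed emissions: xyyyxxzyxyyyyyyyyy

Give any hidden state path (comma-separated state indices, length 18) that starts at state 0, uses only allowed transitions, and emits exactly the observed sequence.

0,1,2,2,0,0,4,2,0,1,1,1,2,2,2,1,1,1

  pos 0: x in {0,3}, choose 0; start
  pos 1: y in {1,2}, choose 1; 0->1 ok
  pos 2: y in {1,2}, choose 2; 1->2 ok
  pos 3: y in {1,2}, choose 2; 2->2 ok
  pos 4: x in {0,3}, choose 0; 2->0 ok
  pos 5: x in {0,3}, choose 0; 0->0 ok
  pos 6: z in {4}, choose 4; 0->4 ok
  pos 7: y in {1,2}, choose 2; 4->2 ok
  pos 8: x in {0,3}, choose 0; 2->0 ok
  pos 9: y in {1,2}, choose 1; 0->1 ok
  pos 10: y in {1,2}, choose 1; 1->1 ok
  pos 11: y in {1,2}, choose 1; 1->1 ok
  pos 12: y in {1,2}, choose 2; 1->2 ok
  pos 13: y in {1,2}, choose 2; 2->2 ok
  pos 14: y in {1,2}, choose 2; 2->2 ok
  pos 15: y in {1,2}, choose 1; 2->1 ok
  pos 16: y in {1,2}, choose 1; 1->1 ok
  pos 17: y in {1,2}, choose 1; 1->1 ok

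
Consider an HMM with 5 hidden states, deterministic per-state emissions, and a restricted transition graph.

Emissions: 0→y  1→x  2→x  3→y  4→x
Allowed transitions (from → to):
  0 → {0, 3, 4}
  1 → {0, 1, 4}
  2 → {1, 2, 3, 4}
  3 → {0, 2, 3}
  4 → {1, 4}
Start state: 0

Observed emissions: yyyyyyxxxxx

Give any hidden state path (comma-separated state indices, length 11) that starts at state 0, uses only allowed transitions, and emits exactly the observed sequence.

0,3,0,0,0,3,2,4,4,4,1

  [0] y  {0,3}  => 0  start
  [1] y  {0,3}  => 3  0->3 ok
  [2] y  {0,3}  => 0  3->0 ok
  [3] y  {0,3}  => 0  0->0 ok
  [4] y  {0,3}  => 0  0->0 ok
  [5] y  {0,3}  => 3  0->3 ok
  [6] x  {1,2,4}  => 2  3->2 ok
  [7] x  {1,2,4}  => 4  2->4 ok
  [8] x  {1,2,4}  => 4  4->4 ok
  [9] x  {1,2,4}  => 4  4->4 ok
  [10] x  {1,2,4}  => 1  4->1 ok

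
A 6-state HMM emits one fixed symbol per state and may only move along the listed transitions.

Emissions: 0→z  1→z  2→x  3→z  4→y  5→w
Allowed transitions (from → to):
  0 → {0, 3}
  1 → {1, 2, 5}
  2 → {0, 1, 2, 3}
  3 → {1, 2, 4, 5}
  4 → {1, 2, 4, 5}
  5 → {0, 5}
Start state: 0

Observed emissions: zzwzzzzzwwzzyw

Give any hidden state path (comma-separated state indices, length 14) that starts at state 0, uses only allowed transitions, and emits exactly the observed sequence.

0,3,5,0,0,0,0,3,5,5,0,3,4,5

  t0 'z' -> {0,1,3}, take 0 (start)
  t1 'z' -> {0,1,3}, take 3 (0->3 ok)
  t2 'w' -> {5}, take 5 (3->5 ok)
  t3 'z' -> {0,1,3}, take 0 (5->0 ok)
  t4 'z' -> {0,1,3}, take 0 (0->0 ok)
  t5 'z' -> {0,1,3}, take 0 (0->0 ok)
  t6 'z' -> {0,1,3}, take 0 (0->0 ok)
  t7 'z' -> {0,1,3}, take 3 (0->3 ok)
  t8 'w' -> {5}, take 5 (3->5 ok)
  t9 'w' -> {5}, take 5 (5->5 ok)
  t10 'z' -> {0,1,3}, take 0 (5->0 ok)
  t11 'z' -> {0,1,3}, take 3 (0->3 ok)
  t12 'y' -> {4}, take 4 (3->4 ok)
  t13 'w' -> {5}, take 5 (4->5 ok)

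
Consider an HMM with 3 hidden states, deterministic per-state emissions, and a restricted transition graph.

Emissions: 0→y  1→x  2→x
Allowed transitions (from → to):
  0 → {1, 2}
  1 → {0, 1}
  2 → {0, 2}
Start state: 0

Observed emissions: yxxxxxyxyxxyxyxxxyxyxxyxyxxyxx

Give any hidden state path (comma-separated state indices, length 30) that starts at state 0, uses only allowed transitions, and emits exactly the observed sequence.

  t0 'y' -> {0}, take 0 (start)
  t1 'x' -> {1,2}, take 1 (0->1 ok)
  t2 'x' -> {1,2}, take 1 (1->1 ok)
  t3 'x' -> {1,2}, take 1 (1->1 ok)
  t4 'x' -> {1,2}, take 1 (1->1 ok)
  t5 'x' -> {1,2}, take 1 (1->1 ok)
  t6 'y' -> {0}, take 0 (1->0 ok)
  t7 'x' -> {1,2}, take 2 (0->2 ok)
  t8 'y' -> {0}, take 0 (2->0 ok)
  t9 'x' -> {1,2}, take 1 (0->1 ok)
  t10 'x' -> {1,2}, take 1 (1->1 ok)
  t11 'y' -> {0}, take 0 (1->0 ok)
  t12 'x' -> {1,2}, take 2 (0->2 ok)
  t13 'y' -> {0}, take 0 (2->0 ok)
  t14 'x' -> {1,2}, take 1 (0->1 ok)
  t15 'x' -> {1,2}, take 1 (1->1 ok)
  t16 'x' -> {1,2}, take 1 (1->1 ok)
  t17 'y' -> {0}, take 0 (1->0 ok)
  t18 'x' -> {1,2}, take 2 (0->2 ok)
  t19 'y' -> {0}, take 0 (2->0 ok)
  t20 'x' -> {1,2}, take 2 (0->2 ok)
  t21 'x' -> {1,2}, take 2 (2->2 ok)
  t22 'y' -> {0}, take 0 (2->0 ok)
  t23 'x' -> {1,2}, take 1 (0->1 ok)
  t24 'y' -> {0}, take 0 (1->0 ok)
  t25 'x' -> {1,2}, take 1 (0->1 ok)
  t26 'x' -> {1,2}, take 1 (1->1 ok)
  t27 'y' -> {0}, take 0 (1->0 ok)
  t28 'x' -> {1,2}, take 2 (0->2 ok)
  t29 'x' -> {1,2}, take 2 (2->2 ok)

0,1,1,1,1,1,0,2,0,1,1,0,2,0,1,1,1,0,2,0,2,2,0,1,0,1,1,0,2,2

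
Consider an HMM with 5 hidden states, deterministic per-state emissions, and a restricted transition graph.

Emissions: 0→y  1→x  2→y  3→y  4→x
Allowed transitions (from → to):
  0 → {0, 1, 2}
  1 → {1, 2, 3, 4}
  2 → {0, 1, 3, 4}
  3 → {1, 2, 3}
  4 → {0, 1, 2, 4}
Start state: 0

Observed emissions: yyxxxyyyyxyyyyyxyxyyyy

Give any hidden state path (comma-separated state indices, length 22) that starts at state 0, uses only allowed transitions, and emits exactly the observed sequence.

  [0] y  {0,2,3}  => 0  start
  [1] y  {0,2,3}  => 0  0->0 ok
  [2] x  {1,4}  => 1  0->1 ok
  [3] x  {1,4}  => 1  1->1 ok
  [4] x  {1,4}  => 1  1->1 ok
  [5] y  {0,2,3}  => 3  1->3 ok
  [6] y  {0,2,3}  => 2  3->2 ok
  [7] y  {0,2,3}  => 0  2->0 ok
  [8] y  {0,2,3}  => 2  0->2 ok
  [9] x  {1,4}  => 1  2->1 ok
  [10] y  {0,2,3}  => 3  1->3 ok
  [11] y  {0,2,3}  => 2  3->2 ok
  [12] y  {0,2,3}  => 3  2->3 ok
  [13] y  {0,2,3}  => 2  3->2 ok
  [14] y  {0,2,3}  => 0  2->0 ok
  [15] x  {1,4}  => 1  0->1 ok
  [16] y  {0,2,3}  => 2  1->2 ok
  [17] x  {1,4}  => 4  2->4 ok
  [18] y  {0,2,3}  => 0  4->0 ok
  [19] y  {0,2,3}  => 2  0->2 ok
  [20] y  {0,2,3}  => 0  2->0 ok
  [21] y  {0,2,3}  => 0  0->0 ok

0,0,1,1,1,3,2,0,2,1,3,2,3,2,0,1,2,4,0,2,0,0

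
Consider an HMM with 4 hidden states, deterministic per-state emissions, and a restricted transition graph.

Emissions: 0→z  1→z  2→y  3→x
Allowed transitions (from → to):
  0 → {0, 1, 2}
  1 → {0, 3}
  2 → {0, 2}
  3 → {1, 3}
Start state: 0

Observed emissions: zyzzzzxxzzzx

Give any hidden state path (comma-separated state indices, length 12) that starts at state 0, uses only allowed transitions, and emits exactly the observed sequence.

0,2,0,0,0,1,3,3,1,0,1,3

  pos 0: z in {0,1}, choose 0; start
  pos 1: y in {2}, choose 2; 0->2 ok
  pos 2: z in {0,1}, choose 0; 2->0 ok
  pos 3: z in {0,1}, choose 0; 0->0 ok
  pos 4: z in {0,1}, choose 0; 0->0 ok
  pos 5: z in {0,1}, choose 1; 0->1 ok
  pos 6: x in {3}, choose 3; 1->3 ok
  pos 7: x in {3}, choose 3; 3->3 ok
  pos 8: z in {0,1}, choose 1; 3->1 ok
  pos 9: z in {0,1}, choose 0; 1->0 ok
  pos 10: z in {0,1}, choose 1; 0->1 ok
  pos 11: x in {3}, choose 3; 1->3 ok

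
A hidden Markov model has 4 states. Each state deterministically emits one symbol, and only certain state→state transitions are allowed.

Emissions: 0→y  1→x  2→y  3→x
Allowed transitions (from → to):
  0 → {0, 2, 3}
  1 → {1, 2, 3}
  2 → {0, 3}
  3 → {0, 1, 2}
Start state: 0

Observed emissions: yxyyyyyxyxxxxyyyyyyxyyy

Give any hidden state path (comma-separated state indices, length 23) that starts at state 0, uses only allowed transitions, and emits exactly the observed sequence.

  pos 0: y in {0,2}, choose 0; start
  pos 1: x in {1,3}, choose 3; 0->3 ok
  pos 2: y in {0,2}, choose 2; 3->2 ok
  pos 3: y in {0,2}, choose 0; 2->0 ok
  pos 4: y in {0,2}, choose 2; 0->2 ok
  pos 5: y in {0,2}, choose 0; 2->0 ok
  pos 6: y in {0,2}, choose 0; 0->0 ok
  pos 7: x in {1,3}, choose 3; 0->3 ok
  pos 8: y in {0,2}, choose 2; 3->2 ok
  pos 9: x in {1,3}, choose 3; 2->3 ok
  pos 10: x in {1,3}, choose 1; 3->1 ok
  pos 11: x in {1,3}, choose 3; 1->3 ok
  pos 12: x in {1,3}, choose 1; 3->1 ok
  pos 13: y in {0,2}, choose 2; 1->2 ok
  pos 14: y in {0,2}, choose 0; 2->0 ok
  pos 15: y in {0,2}, choose 0; 0->0 ok
  pos 16: y in {0,2}, choose 0; 0->0 ok
  pos 17: y in {0,2}, choose 0; 0->0 ok
  pos 18: y in {0,2}, choose 0; 0->0 ok
  pos 19: x in {1,3}, choose 3; 0->3 ok
  pos 20: y in {0,2}, choose 2; 3->2 ok
  pos 21: y in {0,2}, choose 0; 2->0 ok
  pos 22: y in {0,2}, choose 0; 0->0 ok

0,3,2,0,2,0,0,3,2,3,1,3,1,2,0,0,0,0,0,3,2,0,0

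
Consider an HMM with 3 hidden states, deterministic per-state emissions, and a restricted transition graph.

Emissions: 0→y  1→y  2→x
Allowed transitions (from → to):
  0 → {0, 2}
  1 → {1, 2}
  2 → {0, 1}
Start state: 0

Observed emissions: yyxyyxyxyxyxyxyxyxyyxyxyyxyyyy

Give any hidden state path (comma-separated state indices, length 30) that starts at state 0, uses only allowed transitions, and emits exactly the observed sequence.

0,0,2,1,1,2,0,2,1,2,0,2,0,2,0,2,0,2,1,1,2,0,2,0,0,2,0,0,0,0

  [0] y  {0,1}  => 0  start
  [1] y  {0,1}  => 0  0->0 ok
  [2] x  {2}  => 2  0->2 ok
  [3] y  {0,1}  => 1  2->1 ok
  [4] y  {0,1}  => 1  1->1 ok
  [5] x  {2}  => 2  1->2 ok
  [6] y  {0,1}  => 0  2->0 ok
  [7] x  {2}  => 2  0->2 ok
  [8] y  {0,1}  => 1  2->1 ok
  [9] x  {2}  => 2  1->2 ok
  [10] y  {0,1}  => 0  2->0 ok
  [11] x  {2}  => 2  0->2 ok
  [12] y  {0,1}  => 0  2->0 ok
  [13] x  {2}  => 2  0->2 ok
  [14] y  {0,1}  => 0  2->0 ok
  [15] x  {2}  => 2  0->2 ok
  [16] y  {0,1}  => 0  2->0 ok
  [17] x  {2}  => 2  0->2 ok
  [18] y  {0,1}  => 1  2->1 ok
  [19] y  {0,1}  => 1  1->1 ok
  [20] x  {2}  => 2  1->2 ok
  [21] y  {0,1}  => 0  2->0 ok
  [22] x  {2}  => 2  0->2 ok
  [23] y  {0,1}  => 0  2->0 ok
  [24] y  {0,1}  => 0  0->0 ok
  [25] x  {2}  => 2  0->2 ok
  [26] y  {0,1}  => 0  2->0 ok
  [27] y  {0,1}  => 0  0->0 ok
  [28] y  {0,1}  => 0  0->0 ok
  [29] y  {0,1}  => 0  0->0 ok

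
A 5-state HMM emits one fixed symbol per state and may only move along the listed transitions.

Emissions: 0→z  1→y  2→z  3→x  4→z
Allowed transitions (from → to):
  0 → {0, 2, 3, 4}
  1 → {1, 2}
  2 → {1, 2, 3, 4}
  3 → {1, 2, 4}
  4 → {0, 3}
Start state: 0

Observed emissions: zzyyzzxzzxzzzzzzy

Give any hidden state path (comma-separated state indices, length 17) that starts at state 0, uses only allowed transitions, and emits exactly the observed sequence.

  0: obs=z cand={0,2,4} pick 0 [start]
  1: obs=z cand={0,2,4} pick 2 [0->2 ok]
  2: obs=y cand={1} pick 1 [2->1 ok]
  3: obs=y cand={1} pick 1 [1->1 ok]
  4: obs=z cand={0,2,4} pick 2 [1->2 ok]
  5: obs=z cand={0,2,4} pick 4 [2->4 ok]
  6: obs=x cand={3} pick 3 [4->3 ok]
  7: obs=z cand={0,2,4} pick 4 [3->4 ok]
  8: obs=z cand={0,2,4} pick 0 [4->0 ok]
  9: obs=x cand={3} pick 3 [0->3 ok]
  10: obs=z cand={0,2,4} pick 4 [3->4 ok]
  11: obs=z cand={0,2,4} pick 0 [4->0 ok]
  12: obs=z cand={0,2,4} pick 0 [0->0 ok]
  13: obs=z cand={0,2,4} pick 2 [0->2 ok]
  14: obs=z cand={0,2,4} pick 2 [2->2 ok]
  15: obs=z cand={0,2,4} pick 2 [2->2 ok]
  16: obs=y cand={1} pick 1 [2->1 ok]

0,2,1,1,2,4,3,4,0,3,4,0,0,2,2,2,1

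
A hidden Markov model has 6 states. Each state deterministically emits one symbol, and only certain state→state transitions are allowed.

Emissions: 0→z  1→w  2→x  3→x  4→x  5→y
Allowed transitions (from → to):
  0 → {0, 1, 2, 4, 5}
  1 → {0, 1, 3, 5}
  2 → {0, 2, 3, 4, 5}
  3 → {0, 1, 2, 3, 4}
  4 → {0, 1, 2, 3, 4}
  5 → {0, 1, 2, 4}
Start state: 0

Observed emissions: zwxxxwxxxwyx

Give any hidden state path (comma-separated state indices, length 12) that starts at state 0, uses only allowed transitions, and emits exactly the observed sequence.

  pos 0: z in {0}, choose 0; start
  pos 1: w in {1}, choose 1; 0->1 ok
  pos 2: x in {2,3,4}, choose 3; 1->3 ok
  pos 3: x in {2,3,4}, choose 2; 3->2 ok
  pos 4: x in {2,3,4}, choose 4; 2->4 ok
  pos 5: w in {1}, choose 1; 4->1 ok
  pos 6: x in {2,3,4}, choose 3; 1->3 ok
  pos 7: x in {2,3,4}, choose 4; 3->4 ok
  pos 8: x in {2,3,4}, choose 3; 4->3 ok
  pos 9: w in {1}, choose 1; 3->1 ok
  pos 10: y in {5}, choose 5; 1->5 ok
  pos 11: x in {2,3,4}, choose 4; 5->4 ok

0,1,3,2,4,1,3,4,3,1,5,4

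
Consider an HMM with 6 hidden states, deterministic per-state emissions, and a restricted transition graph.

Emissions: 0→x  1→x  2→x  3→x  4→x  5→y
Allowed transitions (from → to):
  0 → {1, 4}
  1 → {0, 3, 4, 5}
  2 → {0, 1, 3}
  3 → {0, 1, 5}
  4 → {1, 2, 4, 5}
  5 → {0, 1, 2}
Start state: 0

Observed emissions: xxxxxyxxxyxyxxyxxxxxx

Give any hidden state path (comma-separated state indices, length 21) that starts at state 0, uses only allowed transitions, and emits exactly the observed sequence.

0,4,1,0,1,5,2,3,1,5,1,5,0,4,5,0,4,4,2,3,0

  pos 0: x in {0,1,2,3,4}, choose 0; start
  pos 1: x in {0,1,2,3,4}, choose 4; 0->4 ok
  pos 2: x in {0,1,2,3,4}, choose 1; 4->1 ok
  pos 3: x in {0,1,2,3,4}, choose 0; 1->0 ok
  pos 4: x in {0,1,2,3,4}, choose 1; 0->1 ok
  pos 5: y in {5}, choose 5; 1->5 ok
  pos 6: x in {0,1,2,3,4}, choose 2; 5->2 ok
  pos 7: x in {0,1,2,3,4}, choose 3; 2->3 ok
  pos 8: x in {0,1,2,3,4}, choose 1; 3->1 ok
  pos 9: y in {5}, choose 5; 1->5 ok
  pos 10: x in {0,1,2,3,4}, choose 1; 5->1 ok
  pos 11: y in {5}, choose 5; 1->5 ok
  pos 12: x in {0,1,2,3,4}, choose 0; 5->0 ok
  pos 13: x in {0,1,2,3,4}, choose 4; 0->4 ok
  pos 14: y in {5}, choose 5; 4->5 ok
  pos 15: x in {0,1,2,3,4}, choose 0; 5->0 ok
  pos 16: x in {0,1,2,3,4}, choose 4; 0->4 ok
  pos 17: x in {0,1,2,3,4}, choose 4; 4->4 ok
  pos 18: x in {0,1,2,3,4}, choose 2; 4->2 ok
  pos 19: x in {0,1,2,3,4}, choose 3; 2->3 ok
  pos 20: x in {0,1,2,3,4}, choose 0; 3->0 ok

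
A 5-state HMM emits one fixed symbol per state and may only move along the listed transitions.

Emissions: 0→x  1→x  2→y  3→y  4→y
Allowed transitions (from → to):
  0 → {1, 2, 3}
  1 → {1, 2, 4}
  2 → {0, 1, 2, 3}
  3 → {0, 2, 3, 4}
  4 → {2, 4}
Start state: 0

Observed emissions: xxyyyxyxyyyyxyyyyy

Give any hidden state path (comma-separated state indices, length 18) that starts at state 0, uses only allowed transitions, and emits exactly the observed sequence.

0,1,4,4,2,1,2,1,4,4,2,2,1,4,4,2,3,3

  t0 'x' -> {0,1}, take 0 (start)
  t1 'x' -> {0,1}, take 1 (0->1 ok)
  t2 'y' -> {2,3,4}, take 4 (1->4 ok)
  t3 'y' -> {2,3,4}, take 4 (4->4 ok)
  t4 'y' -> {2,3,4}, take 2 (4->2 ok)
  t5 'x' -> {0,1}, take 1 (2->1 ok)
  t6 'y' -> {2,3,4}, take 2 (1->2 ok)
  t7 'x' -> {0,1}, take 1 (2->1 ok)
  t8 'y' -> {2,3,4}, take 4 (1->4 ok)
  t9 'y' -> {2,3,4}, take 4 (4->4 ok)
  t10 'y' -> {2,3,4}, take 2 (4->2 ok)
  t11 'y' -> {2,3,4}, take 2 (2->2 ok)
  t12 'x' -> {0,1}, take 1 (2->1 ok)
  t13 'y' -> {2,3,4}, take 4 (1->4 ok)
  t14 'y' -> {2,3,4}, take 4 (4->4 ok)
  t15 'y' -> {2,3,4}, take 2 (4->2 ok)
  t16 'y' -> {2,3,4}, take 3 (2->3 ok)
  t17 'y' -> {2,3,4}, take 3 (3->3 ok)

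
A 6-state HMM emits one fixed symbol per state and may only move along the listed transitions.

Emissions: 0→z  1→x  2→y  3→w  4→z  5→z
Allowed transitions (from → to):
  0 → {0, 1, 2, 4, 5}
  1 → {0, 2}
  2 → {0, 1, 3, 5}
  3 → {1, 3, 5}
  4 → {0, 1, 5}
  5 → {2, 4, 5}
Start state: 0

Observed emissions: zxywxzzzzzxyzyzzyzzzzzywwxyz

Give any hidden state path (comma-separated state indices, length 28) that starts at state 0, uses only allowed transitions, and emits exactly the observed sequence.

0,1,2,3,1,0,5,4,5,4,1,2,0,2,0,5,2,5,5,5,5,5,2,3,3,1,2,0

  0: obs=z cand={0,4,5} pick 0 [start]
  1: obs=x cand={1} pick 1 [0->1 ok]
  2: obs=y cand={2} pick 2 [1->2 ok]
  3: obs=w cand={3} pick 3 [2->3 ok]
  4: obs=x cand={1} pick 1 [3->1 ok]
  5: obs=z cand={0,4,5} pick 0 [1->0 ok]
  6: obs=z cand={0,4,5} pick 5 [0->5 ok]
  7: obs=z cand={0,4,5} pick 4 [5->4 ok]
  8: obs=z cand={0,4,5} pick 5 [4->5 ok]
  9: obs=z cand={0,4,5} pick 4 [5->4 ok]
  10: obs=x cand={1} pick 1 [4->1 ok]
  11: obs=y cand={2} pick 2 [1->2 ok]
  12: obs=z cand={0,4,5} pick 0 [2->0 ok]
  13: obs=y cand={2} pick 2 [0->2 ok]
  14: obs=z cand={0,4,5} pick 0 [2->0 ok]
  15: obs=z cand={0,4,5} pick 5 [0->5 ok]
  16: obs=y cand={2} pick 2 [5->2 ok]
  17: obs=z cand={0,4,5} pick 5 [2->5 ok]
  18: obs=z cand={0,4,5} pick 5 [5->5 ok]
  19: obs=z cand={0,4,5} pick 5 [5->5 ok]
  20: obs=z cand={0,4,5} pick 5 [5->5 ok]
  21: obs=z cand={0,4,5} pick 5 [5->5 ok]
  22: obs=y cand={2} pick 2 [5->2 ok]
  23: obs=w cand={3} pick 3 [2->3 ok]
  24: obs=w cand={3} pick 3 [3->3 ok]
  25: obs=x cand={1} pick 1 [3->1 ok]
  26: obs=y cand={2} pick 2 [1->2 ok]
  27: obs=z cand={0,4,5} pick 0 [2->0 ok]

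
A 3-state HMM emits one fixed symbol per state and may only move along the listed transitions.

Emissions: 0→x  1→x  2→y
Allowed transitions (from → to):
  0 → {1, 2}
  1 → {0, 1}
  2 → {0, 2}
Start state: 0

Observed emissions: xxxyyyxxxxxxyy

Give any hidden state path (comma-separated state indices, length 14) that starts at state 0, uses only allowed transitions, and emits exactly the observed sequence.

0,1,0,2,2,2,0,1,1,0,1,0,2,2

  t0 'x' -> {0,1}, take 0 (start)
  t1 'x' -> {0,1}, take 1 (0->1 ok)
  t2 'x' -> {0,1}, take 0 (1->0 ok)
  t3 'y' -> {2}, take 2 (0->2 ok)
  t4 'y' -> {2}, take 2 (2->2 ok)
  t5 'y' -> {2}, take 2 (2->2 ok)
  t6 'x' -> {0,1}, take 0 (2->0 ok)
  t7 'x' -> {0,1}, take 1 (0->1 ok)
  t8 'x' -> {0,1}, take 1 (1->1 ok)
  t9 'x' -> {0,1}, take 0 (1->0 ok)
  t10 'x' -> {0,1}, take 1 (0->1 ok)
  t11 'x' -> {0,1}, take 0 (1->0 ok)
  t12 'y' -> {2}, take 2 (0->2 ok)
  t13 'y' -> {2}, take 2 (2->2 ok)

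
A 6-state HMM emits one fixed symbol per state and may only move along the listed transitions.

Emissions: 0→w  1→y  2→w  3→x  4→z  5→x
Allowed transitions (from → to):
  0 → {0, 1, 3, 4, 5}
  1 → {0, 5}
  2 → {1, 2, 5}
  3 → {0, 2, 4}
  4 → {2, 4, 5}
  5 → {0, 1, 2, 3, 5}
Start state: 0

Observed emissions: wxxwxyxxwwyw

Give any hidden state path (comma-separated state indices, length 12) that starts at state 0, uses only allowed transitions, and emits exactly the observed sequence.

  t0 'w' -> {0,2}, take 0 (start)
  t1 'x' -> {3,5}, take 5 (0->5 ok)
  t2 'x' -> {3,5}, take 5 (5->5 ok)
  t3 'w' -> {0,2}, take 0 (5->0 ok)
  t4 'x' -> {3,5}, take 5 (0->5 ok)
  t5 'y' -> {1}, take 1 (5->1 ok)
  t6 'x' -> {3,5}, take 5 (1->5 ok)
  t7 'x' -> {3,5}, take 3 (5->3 ok)
  t8 'w' -> {0,2}, take 2 (3->2 ok)
  t9 'w' -> {0,2}, take 2 (2->2 ok)
  t10 'y' -> {1}, take 1 (2->1 ok)
  t11 'w' -> {0,2}, take 0 (1->0 ok)

0,5,5,0,5,1,5,3,2,2,1,0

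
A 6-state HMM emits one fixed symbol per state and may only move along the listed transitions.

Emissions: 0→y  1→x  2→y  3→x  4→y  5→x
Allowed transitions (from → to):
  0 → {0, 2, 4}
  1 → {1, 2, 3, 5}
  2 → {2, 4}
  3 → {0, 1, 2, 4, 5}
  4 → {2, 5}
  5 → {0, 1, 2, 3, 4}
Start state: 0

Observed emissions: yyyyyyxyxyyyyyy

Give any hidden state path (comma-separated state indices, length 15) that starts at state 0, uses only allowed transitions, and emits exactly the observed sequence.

  pos 0: y in {0,2,4}, choose 0; start
  pos 1: y in {0,2,4}, choose 0; 0->0 ok
  pos 2: y in {0,2,4}, choose 2; 0->2 ok
  pos 3: y in {0,2,4}, choose 2; 2->2 ok
  pos 4: y in {0,2,4}, choose 2; 2->2 ok
  pos 5: y in {0,2,4}, choose 4; 2->4 ok
  pos 6: x in {1,3,5}, choose 5; 4->5 ok
  pos 7: y in {0,2,4}, choose 4; 5->4 ok
  pos 8: x in {1,3,5}, choose 5; 4->5 ok
  pos 9: y in {0,2,4}, choose 2; 5->2 ok
  pos 10: y in {0,2,4}, choose 4; 2->4 ok
  pos 11: y in {0,2,4}, choose 2; 4->2 ok
  pos 12: y in {0,2,4}, choose 4; 2->4 ok
  pos 13: y in {0,2,4}, choose 2; 4->2 ok
  pos 14: y in {0,2,4}, choose 4; 2->4 ok

0,0,2,2,2,4,5,4,5,2,4,2,4,2,4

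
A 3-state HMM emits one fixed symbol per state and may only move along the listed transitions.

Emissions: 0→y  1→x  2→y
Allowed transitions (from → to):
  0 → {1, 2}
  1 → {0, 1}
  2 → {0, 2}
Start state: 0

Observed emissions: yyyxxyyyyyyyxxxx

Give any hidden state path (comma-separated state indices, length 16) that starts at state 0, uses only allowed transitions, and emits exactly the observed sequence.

  pos 0: y in {0,2}, choose 0; start
  pos 1: y in {0,2}, choose 2; 0->2 ok
  pos 2: y in {0,2}, choose 0; 2->0 ok
  pos 3: x in {1}, choose 1; 0->1 ok
  pos 4: x in {1}, choose 1; 1->1 ok
  pos 5: y in {0,2}, choose 0; 1->0 ok
  pos 6: y in {0,2}, choose 2; 0->2 ok
  pos 7: y in {0,2}, choose 2; 2->2 ok
  pos 8: y in {0,2}, choose 2; 2->2 ok
  pos 9: y in {0,2}, choose 0; 2->0 ok
  pos 10: y in {0,2}, choose 2; 0->2 ok
  pos 11: y in {0,2}, choose 0; 2->0 ok
  pos 12: x in {1}, choose 1; 0->1 ok
  pos 13: x in {1}, choose 1; 1->1 ok
  pos 14: x in {1}, choose 1; 1->1 ok
  pos 15: x in {1}, choose 1; 1->1 ok

0,2,0,1,1,0,2,2,2,0,2,0,1,1,1,1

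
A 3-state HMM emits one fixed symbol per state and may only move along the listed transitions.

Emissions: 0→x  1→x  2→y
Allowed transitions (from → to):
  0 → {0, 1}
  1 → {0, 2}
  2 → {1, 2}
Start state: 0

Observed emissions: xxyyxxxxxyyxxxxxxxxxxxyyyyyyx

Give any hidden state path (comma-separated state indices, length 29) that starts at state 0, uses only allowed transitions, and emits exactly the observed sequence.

0,1,2,2,1,0,1,0,1,2,2,1,0,0,1,0,0,0,0,0,0,1,2,2,2,2,2,2,1

  t0 'x' -> {0,1}, take 0 (start)
  t1 'x' -> {0,1}, take 1 (0->1 ok)
  t2 'y' -> {2}, take 2 (1->2 ok)
  t3 'y' -> {2}, take 2 (2->2 ok)
  t4 'x' -> {0,1}, take 1 (2->1 ok)
  t5 'x' -> {0,1}, take 0 (1->0 ok)
  t6 'x' -> {0,1}, take 1 (0->1 ok)
  t7 'x' -> {0,1}, take 0 (1->0 ok)
  t8 'x' -> {0,1}, take 1 (0->1 ok)
  t9 'y' -> {2}, take 2 (1->2 ok)
  t10 'y' -> {2}, take 2 (2->2 ok)
  t11 'x' -> {0,1}, take 1 (2->1 ok)
  t12 'x' -> {0,1}, take 0 (1->0 ok)
  t13 'x' -> {0,1}, take 0 (0->0 ok)
  t14 'x' -> {0,1}, take 1 (0->1 ok)
  t15 'x' -> {0,1}, take 0 (1->0 ok)
  t16 'x' -> {0,1}, take 0 (0->0 ok)
  t17 'x' -> {0,1}, take 0 (0->0 ok)
  t18 'x' -> {0,1}, take 0 (0->0 ok)
  t19 'x' -> {0,1}, take 0 (0->0 ok)
  t20 'x' -> {0,1}, take 0 (0->0 ok)
  t21 'x' -> {0,1}, take 1 (0->1 ok)
  t22 'y' -> {2}, take 2 (1->2 ok)
  t23 'y' -> {2}, take 2 (2->2 ok)
  t24 'y' -> {2}, take 2 (2->2 ok)
  t25 'y' -> {2}, take 2 (2->2 ok)
  t26 'y' -> {2}, take 2 (2->2 ok)
  t27 'y' -> {2}, take 2 (2->2 ok)
  t28 'x' -> {0,1}, take 1 (2->1 ok)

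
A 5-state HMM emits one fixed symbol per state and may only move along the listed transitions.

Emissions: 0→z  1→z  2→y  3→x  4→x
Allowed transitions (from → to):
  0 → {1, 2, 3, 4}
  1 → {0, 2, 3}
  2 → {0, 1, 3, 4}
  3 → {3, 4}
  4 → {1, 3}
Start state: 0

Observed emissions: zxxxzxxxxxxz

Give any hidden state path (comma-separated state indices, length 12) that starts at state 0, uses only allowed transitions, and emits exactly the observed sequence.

  [0] z  {0,1}  => 0  start
  [1] x  {3,4}  => 4  0->4 ok
  [2] x  {3,4}  => 3  4->3 ok
  [3] x  {3,4}  => 4  3->4 ok
  [4] z  {0,1}  => 1  4->1 ok
  [5] x  {3,4}  => 3  1->3 ok
  [6] x  {3,4}  => 4  3->4 ok
  [7] x  {3,4}  => 3  4->3 ok
  [8] x  {3,4}  => 3  3->3 ok
  [9] x  {3,4}  => 3  3->3 ok
  [10] x  {3,4}  => 4  3->4 ok
  [11] z  {0,1}  => 1  4->1 ok

0,4,3,4,1,3,4,3,3,3,4,1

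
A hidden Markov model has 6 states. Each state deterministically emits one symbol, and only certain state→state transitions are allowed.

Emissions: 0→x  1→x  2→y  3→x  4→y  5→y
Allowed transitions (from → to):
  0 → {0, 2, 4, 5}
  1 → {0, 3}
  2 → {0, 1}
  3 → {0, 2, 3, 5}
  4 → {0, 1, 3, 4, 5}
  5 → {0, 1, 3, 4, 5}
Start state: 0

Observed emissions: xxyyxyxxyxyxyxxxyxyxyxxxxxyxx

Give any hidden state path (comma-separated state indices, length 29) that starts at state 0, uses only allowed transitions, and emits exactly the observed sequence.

  t0 'x' -> {0,1,3}, take 0 (start)
  t1 'x' -> {0,1,3}, take 0 (0->0 ok)
  t2 'y' -> {2,4,5}, take 5 (0->5 ok)
  t3 'y' -> {2,4,5}, take 5 (5->5 ok)
  t4 'x' -> {0,1,3}, take 3 (5->3 ok)
  t5 'y' -> {2,4,5}, take 2 (3->2 ok)
  t6 'x' -> {0,1,3}, take 1 (2->1 ok)
  t7 'x' -> {0,1,3}, take 3 (1->3 ok)
  t8 'y' -> {2,4,5}, take 5 (3->5 ok)
  t9 'x' -> {0,1,3}, take 0 (5->0 ok)
  t10 'y' -> {2,4,5}, take 4 (0->4 ok)
  t11 'x' -> {0,1,3}, take 3 (4->3 ok)
  t12 'y' -> {2,4,5}, take 5 (3->5 ok)
  t13 'x' -> {0,1,3}, take 3 (5->3 ok)
  t14 'x' -> {0,1,3}, take 0 (3->0 ok)
  t15 'x' -> {0,1,3}, take 0 (0->0 ok)
  t16 'y' -> {2,4,5}, take 5 (0->5 ok)
  t17 'x' -> {0,1,3}, take 0 (5->0 ok)
  t18 'y' -> {2,4,5}, take 2 (0->2 ok)
  t19 'x' -> {0,1,3}, take 0 (2->0 ok)
  t20 'y' -> {2,4,5}, take 5 (0->5 ok)
  t21 'x' -> {0,1,3}, take 0 (5->0 ok)
  t22 'x' -> {0,1,3}, take 0 (0->0 ok)
  t23 'x' -> {0,1,3}, take 0 (0->0 ok)
  t24 'x' -> {0,1,3}, take 0 (0->0 ok)
  t25 'x' -> {0,1,3}, take 0 (0->0 ok)
  t26 'y' -> {2,4,5}, take 2 (0->2 ok)
  t27 'x' -> {0,1,3}, take 1 (2->1 ok)
  t28 'x' -> {0,1,3}, take 0 (1->0 ok)

0,0,5,5,3,2,1,3,5,0,4,3,5,3,0,0,5,0,2,0,5,0,0,0,0,0,2,1,0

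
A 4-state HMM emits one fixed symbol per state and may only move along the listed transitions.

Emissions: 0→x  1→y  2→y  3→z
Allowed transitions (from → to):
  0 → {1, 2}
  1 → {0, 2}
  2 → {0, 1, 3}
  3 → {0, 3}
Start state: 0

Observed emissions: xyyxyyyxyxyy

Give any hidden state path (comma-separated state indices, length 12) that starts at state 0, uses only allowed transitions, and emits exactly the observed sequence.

0,1,2,0,2,1,2,0,2,0,1,2

  0: obs=x cand={0} pick 0 [start]
  1: obs=y cand={1,2} pick 1 [0->1 ok]
  2: obs=y cand={1,2} pick 2 [1->2 ok]
  3: obs=x cand={0} pick 0 [2->0 ok]
  4: obs=y cand={1,2} pick 2 [0->2 ok]
  5: obs=y cand={1,2} pick 1 [2->1 ok]
  6: obs=y cand={1,2} pick 2 [1->2 ok]
  7: obs=x cand={0} pick 0 [2->0 ok]
  8: obs=y cand={1,2} pick 2 [0->2 ok]
  9: obs=x cand={0} pick 0 [2->0 ok]
  10: obs=y cand={1,2} pick 1 [0->1 ok]
  11: obs=y cand={1,2} pick 2 [1->2 ok]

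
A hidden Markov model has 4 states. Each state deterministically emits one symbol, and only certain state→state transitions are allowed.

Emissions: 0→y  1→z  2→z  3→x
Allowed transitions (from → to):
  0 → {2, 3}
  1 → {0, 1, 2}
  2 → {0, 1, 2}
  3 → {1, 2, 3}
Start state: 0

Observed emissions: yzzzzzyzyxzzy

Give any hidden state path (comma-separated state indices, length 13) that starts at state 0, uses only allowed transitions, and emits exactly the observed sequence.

0,2,1,2,1,1,0,2,0,3,2,2,0

  t0 'y' -> {0}, take 0 (start)
  t1 'z' -> {1,2}, take 2 (0->2 ok)
  t2 'z' -> {1,2}, take 1 (2->1 ok)
  t3 'z' -> {1,2}, take 2 (1->2 ok)
  t4 'z' -> {1,2}, take 1 (2->1 ok)
  t5 'z' -> {1,2}, take 1 (1->1 ok)
  t6 'y' -> {0}, take 0 (1->0 ok)
  t7 'z' -> {1,2}, take 2 (0->2 ok)
  t8 'y' -> {0}, take 0 (2->0 ok)
  t9 'x' -> {3}, take 3 (0->3 ok)
  t10 'z' -> {1,2}, take 2 (3->2 ok)
  t11 'z' -> {1,2}, take 2 (2->2 ok)
  t12 'y' -> {0}, take 0 (2->0 ok)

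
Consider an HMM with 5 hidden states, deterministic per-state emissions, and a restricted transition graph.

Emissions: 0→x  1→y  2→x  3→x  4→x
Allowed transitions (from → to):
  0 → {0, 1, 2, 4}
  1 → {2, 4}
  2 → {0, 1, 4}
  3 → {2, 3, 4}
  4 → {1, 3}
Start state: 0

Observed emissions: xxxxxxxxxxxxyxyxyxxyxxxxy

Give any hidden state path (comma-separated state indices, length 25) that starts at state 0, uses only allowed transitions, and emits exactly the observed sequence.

  [0] x  {0,2,3,4}  => 0  start
  [1] x  {0,2,3,4}  => 2  0->2 ok
  [2] x  {0,2,3,4}  => 4  2->4 ok
  [3] x  {0,2,3,4}  => 3  4->3 ok
  [4] x  {0,2,3,4}  => 3  3->3 ok
  [5] x  {0,2,3,4}  => 2  3->2 ok
  [6] x  {0,2,3,4}  => 4  2->4 ok
  [7] x  {0,2,3,4}  => 3  4->3 ok
  [8] x  {0,2,3,4}  => 3  3->3 ok
  [9] x  {0,2,3,4}  => 2  3->2 ok
  [10] x  {0,2,3,4}  => 0  2->0 ok
  [11] x  {0,2,3,4}  => 4  0->4 ok
  [12] y  {1}  => 1  4->1 ok
  [13] x  {0,2,3,4}  => 2  1->2 ok
  [14] y  {1}  => 1  2->1 ok
  [15] x  {0,2,3,4}  => 4  1->4 ok
  [16] y  {1}  => 1  4->1 ok
  [17] x  {0,2,3,4}  => 2  1->2 ok
  [18] x  {0,2,3,4}  => 0  2->0 ok
  [19] y  {1}  => 1  0->1 ok
  [20] x  {0,2,3,4}  => 2  1->2 ok
  [21] x  {0,2,3,4}  => 0  2->0 ok
  [22] x  {0,2,3,4}  => 0  0->0 ok
  [23] x  {0,2,3,4}  => 4  0->4 ok
  [24] y  {1}  => 1  4->1 ok

0,2,4,3,3,2,4,3,3,2,0,4,1,2,1,4,1,2,0,1,2,0,0,4,1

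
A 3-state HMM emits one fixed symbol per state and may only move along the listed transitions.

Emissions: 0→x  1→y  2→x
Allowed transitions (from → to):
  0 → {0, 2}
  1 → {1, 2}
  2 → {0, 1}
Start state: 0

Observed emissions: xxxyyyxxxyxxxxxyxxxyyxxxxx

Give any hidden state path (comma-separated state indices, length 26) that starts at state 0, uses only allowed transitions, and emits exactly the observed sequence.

0,0,2,1,1,1,2,0,2,1,2,0,0,0,2,1,2,0,2,1,1,2,0,0,0,2

  t0 'x' -> {0,2}, take 0 (start)
  t1 'x' -> {0,2}, take 0 (0->0 ok)
  t2 'x' -> {0,2}, take 2 (0->2 ok)
  t3 'y' -> {1}, take 1 (2->1 ok)
  t4 'y' -> {1}, take 1 (1->1 ok)
  t5 'y' -> {1}, take 1 (1->1 ok)
  t6 'x' -> {0,2}, take 2 (1->2 ok)
  t7 'x' -> {0,2}, take 0 (2->0 ok)
  t8 'x' -> {0,2}, take 2 (0->2 ok)
  t9 'y' -> {1}, take 1 (2->1 ok)
  t10 'x' -> {0,2}, take 2 (1->2 ok)
  t11 'x' -> {0,2}, take 0 (2->0 ok)
  t12 'x' -> {0,2}, take 0 (0->0 ok)
  t13 'x' -> {0,2}, take 0 (0->0 ok)
  t14 'x' -> {0,2}, take 2 (0->2 ok)
  t15 'y' -> {1}, take 1 (2->1 ok)
  t16 'x' -> {0,2}, take 2 (1->2 ok)
  t17 'x' -> {0,2}, take 0 (2->0 ok)
  t18 'x' -> {0,2}, take 2 (0->2 ok)
  t19 'y' -> {1}, take 1 (2->1 ok)
  t20 'y' -> {1}, take 1 (1->1 ok)
  t21 'x' -> {0,2}, take 2 (1->2 ok)
  t22 'x' -> {0,2}, take 0 (2->0 ok)
  t23 'x' -> {0,2}, take 0 (0->0 ok)
  t24 'x' -> {0,2}, take 0 (0->0 ok)
  t25 'x' -> {0,2}, take 2 (0->2 ok)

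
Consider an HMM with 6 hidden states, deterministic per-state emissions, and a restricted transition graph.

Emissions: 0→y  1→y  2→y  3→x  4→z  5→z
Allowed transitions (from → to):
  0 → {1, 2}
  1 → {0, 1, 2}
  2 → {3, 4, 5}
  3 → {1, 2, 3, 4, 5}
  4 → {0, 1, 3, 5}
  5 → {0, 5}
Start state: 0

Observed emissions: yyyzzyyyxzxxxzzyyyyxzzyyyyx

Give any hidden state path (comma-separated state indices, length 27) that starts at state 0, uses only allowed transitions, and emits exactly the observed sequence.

  0: obs=y cand={0,1,2} pick 0 [start]
  1: obs=y cand={0,1,2} pick 1 [0->1 ok]
  2: obs=y cand={0,1,2} pick 2 [1->2 ok]
  3: obs=z cand={4,5} pick 5 [2->5 ok]
  4: obs=z cand={4,5} pick 5 [5->5 ok]
  5: obs=y cand={0,1,2} pick 0 [5->0 ok]
  6: obs=y cand={0,1,2} pick 1 [0->1 ok]
  7: obs=y cand={0,1,2} pick 2 [1->2 ok]
  8: obs=x cand={3} pick 3 [2->3 ok]
  9: obs=z cand={4,5} pick 4 [3->4 ok]
  10: obs=x cand={3} pick 3 [4->3 ok]
  11: obs=x cand={3} pick 3 [3->3 ok]
  12: obs=x cand={3} pick 3 [3->3 ok]
  13: obs=z cand={4,5} pick 4 [3->4 ok]
  14: obs=z cand={4,5} pick 5 [4->5 ok]
  15: obs=y cand={0,1,2} pick 0 [5->0 ok]
  16: obs=y cand={0,1,2} pick 1 [0->1 ok]
  17: obs=y cand={0,1,2} pick 0 [1->0 ok]
  18: obs=y cand={0,1,2} pick 2 [0->2 ok]
  19: obs=x cand={3} pick 3 [2->3 ok]
  20: obs=z cand={4,5} pick 4 [3->4 ok]
  21: obs=z cand={4,5} pick 5 [4->5 ok]
  22: obs=y cand={0,1,2} pick 0 [5->0 ok]
  23: obs=y cand={0,1,2} pick 1 [0->1 ok]
  24: obs=y cand={0,1,2} pick 1 [1->1 ok]
  25: obs=y cand={0,1,2} pick 2 [1->2 ok]
  26: obs=x cand={3} pick 3 [2->3 ok]

0,1,2,5,5,0,1,2,3,4,3,3,3,4,5,0,1,0,2,3,4,5,0,1,1,2,3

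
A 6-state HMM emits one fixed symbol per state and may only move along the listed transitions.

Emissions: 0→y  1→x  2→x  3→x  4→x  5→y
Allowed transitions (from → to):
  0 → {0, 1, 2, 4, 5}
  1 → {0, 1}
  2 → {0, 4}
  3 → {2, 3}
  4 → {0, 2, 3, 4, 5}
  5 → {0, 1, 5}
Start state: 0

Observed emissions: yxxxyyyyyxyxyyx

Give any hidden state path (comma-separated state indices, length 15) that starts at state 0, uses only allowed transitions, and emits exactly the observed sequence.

0,4,4,2,0,5,5,5,0,1,0,4,5,0,4

  0: obs=y cand={0,5} pick 0 [start]
  1: obs=x cand={1,2,3,4} pick 4 [0->4 ok]
  2: obs=x cand={1,2,3,4} pick 4 [4->4 ok]
  3: obs=x cand={1,2,3,4} pick 2 [4->2 ok]
  4: obs=y cand={0,5} pick 0 [2->0 ok]
  5: obs=y cand={0,5} pick 5 [0->5 ok]
  6: obs=y cand={0,5} pick 5 [5->5 ok]
  7: obs=y cand={0,5} pick 5 [5->5 ok]
  8: obs=y cand={0,5} pick 0 [5->0 ok]
  9: obs=x cand={1,2,3,4} pick 1 [0->1 ok]
  10: obs=y cand={0,5} pick 0 [1->0 ok]
  11: obs=x cand={1,2,3,4} pick 4 [0->4 ok]
  12: obs=y cand={0,5} pick 5 [4->5 ok]
  13: obs=y cand={0,5} pick 0 [5->0 ok]
  14: obs=x cand={1,2,3,4} pick 4 [0->4 ok]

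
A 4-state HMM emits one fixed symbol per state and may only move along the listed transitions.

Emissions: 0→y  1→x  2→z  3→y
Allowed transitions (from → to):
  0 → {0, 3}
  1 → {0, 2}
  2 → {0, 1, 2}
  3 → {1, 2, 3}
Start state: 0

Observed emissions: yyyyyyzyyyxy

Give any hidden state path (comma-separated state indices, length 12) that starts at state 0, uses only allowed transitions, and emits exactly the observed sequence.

0,0,3,3,3,3,2,0,0,3,1,0

  pos 0: y in {0,3}, choose 0; start
  pos 1: y in {0,3}, choose 0; 0->0 ok
  pos 2: y in {0,3}, choose 3; 0->3 ok
  pos 3: y in {0,3}, choose 3; 3->3 ok
  pos 4: y in {0,3}, choose 3; 3->3 ok
  pos 5: y in {0,3}, choose 3; 3->3 ok
  pos 6: z in {2}, choose 2; 3->2 ok
  pos 7: y in {0,3}, choose 0; 2->0 ok
  pos 8: y in {0,3}, choose 0; 0->0 ok
  pos 9: y in {0,3}, choose 3; 0->3 ok
  pos 10: x in {1}, choose 1; 3->1 ok
  pos 11: y in {0,3}, choose 0; 1->0 ok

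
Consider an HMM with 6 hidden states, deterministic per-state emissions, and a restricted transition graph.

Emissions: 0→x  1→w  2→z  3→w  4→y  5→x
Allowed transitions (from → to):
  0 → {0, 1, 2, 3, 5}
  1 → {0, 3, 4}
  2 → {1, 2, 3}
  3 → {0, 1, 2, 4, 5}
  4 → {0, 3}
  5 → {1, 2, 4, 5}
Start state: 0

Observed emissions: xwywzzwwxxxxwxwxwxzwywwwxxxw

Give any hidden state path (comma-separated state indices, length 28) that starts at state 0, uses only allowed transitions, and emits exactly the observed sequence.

0,1,4,3,2,2,1,3,5,5,5,5,1,0,1,0,1,0,2,1,4,3,1,3,0,0,0,1

  [0] x  {0,5}  => 0  start
  [1] w  {1,3}  => 1  0->1 ok
  [2] y  {4}  => 4  1->4 ok
  [3] w  {1,3}  => 3  4->3 ok
  [4] z  {2}  => 2  3->2 ok
  [5] z  {2}  => 2  2->2 ok
  [6] w  {1,3}  => 1  2->1 ok
  [7] w  {1,3}  => 3  1->3 ok
  [8] x  {0,5}  => 5  3->5 ok
  [9] x  {0,5}  => 5  5->5 ok
  [10] x  {0,5}  => 5  5->5 ok
  [11] x  {0,5}  => 5  5->5 ok
  [12] w  {1,3}  => 1  5->1 ok
  [13] x  {0,5}  => 0  1->0 ok
  [14] w  {1,3}  => 1  0->1 ok
  [15] x  {0,5}  => 0  1->0 ok
  [16] w  {1,3}  => 1  0->1 ok
  [17] x  {0,5}  => 0  1->0 ok
  [18] z  {2}  => 2  0->2 ok
  [19] w  {1,3}  => 1  2->1 ok
  [20] y  {4}  => 4  1->4 ok
  [21] w  {1,3}  => 3  4->3 ok
  [22] w  {1,3}  => 1  3->1 ok
  [23] w  {1,3}  => 3  1->3 ok
  [24] x  {0,5}  => 0  3->0 ok
  [25] x  {0,5}  => 0  0->0 ok
  [26] x  {0,5}  => 0  0->0 ok
  [27] w  {1,3}  => 1  0->1 ok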